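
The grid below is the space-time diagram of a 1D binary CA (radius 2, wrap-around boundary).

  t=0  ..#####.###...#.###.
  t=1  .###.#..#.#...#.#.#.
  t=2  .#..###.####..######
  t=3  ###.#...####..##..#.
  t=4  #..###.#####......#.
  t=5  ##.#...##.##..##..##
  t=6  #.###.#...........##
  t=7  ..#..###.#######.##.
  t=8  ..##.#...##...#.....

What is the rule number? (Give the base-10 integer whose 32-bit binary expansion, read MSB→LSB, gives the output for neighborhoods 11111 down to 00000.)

  #####|.  b31=0 t=0,i=4
  ####.|#  b30=1 t=0,i=5
  ###.#|.  b29=0 t=0,i=6
  ###..|#  b28=1 t=0,i=10
  ##.##|.  b27=0 t=0,i=7
  ##.#.|#  b26=1 t=1,i=4
  ##..#|.  b25=0 t=2,i=12
  ##...|.  b24=0 t=0,i=11
  #.###|#  b23=1 t=0,i=8
  #.##.|.  b22=0 t=5,i=10
  #.#.#|#  b21=1 t=1,i=16
  #.#..|#  b20=1 t=1,i=5
  #..##|.  b19=0 t=1,i=0
  #..#.|.  b18=0 t=1,i=7
  #...#|.  b17=0 t=0,i=0
  #....|.  b16=0 t=4,i=13
  .####|#  b15=1 t=0,i=3
  .###.|.  b14=0 t=0,i=9
  .##.#|.  b13=0 t=5,i=8
  .##..|.  b12=0 t=3,i=15
  .#.##|.  b11=0 t=0,i=15
  .#.#.|#  b10=1 t=1,i=9
  .#..#|#  b9=1 t=1,i=6
  .#...|#  b8=1 t=1,i=11
  ..###|#  b7=1 t=0,i=2
  ..##.|.  b6=0 t=3,i=14
  ..#.#|#  b5=1 t=0,i=14
  ..#..|#  b4=1 t=7,i=2
  ...##|#  b3=1 t=0,i=1
  ...#.|.  b2=0 t=0,i=13
  ....#|.  b1=0 t=4,i=16
  .....|#  b0=1 t=4,i=14
  bits 01010100101100001000011110111001 = 1420855225

1420855225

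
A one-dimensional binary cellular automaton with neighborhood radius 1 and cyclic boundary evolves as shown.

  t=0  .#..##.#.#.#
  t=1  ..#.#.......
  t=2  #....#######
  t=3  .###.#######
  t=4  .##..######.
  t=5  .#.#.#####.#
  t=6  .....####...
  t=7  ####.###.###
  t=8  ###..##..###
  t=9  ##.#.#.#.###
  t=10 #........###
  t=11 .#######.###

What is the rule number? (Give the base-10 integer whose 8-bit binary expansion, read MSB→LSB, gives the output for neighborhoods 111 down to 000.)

153

  [7] ### => #  t=2,i=6
  [6] ##. => .  t=0,i=5
  [5] #.# => .  t=0,i=0
  [4] #.. => #  t=0,i=2
  [3] .## => #  t=0,i=4
  [2] .#. => .  t=0,i=1
  [1] ..# => .  t=0,i=3
  [0] ... => #  t=1,i=0
  bits 10011001 = 153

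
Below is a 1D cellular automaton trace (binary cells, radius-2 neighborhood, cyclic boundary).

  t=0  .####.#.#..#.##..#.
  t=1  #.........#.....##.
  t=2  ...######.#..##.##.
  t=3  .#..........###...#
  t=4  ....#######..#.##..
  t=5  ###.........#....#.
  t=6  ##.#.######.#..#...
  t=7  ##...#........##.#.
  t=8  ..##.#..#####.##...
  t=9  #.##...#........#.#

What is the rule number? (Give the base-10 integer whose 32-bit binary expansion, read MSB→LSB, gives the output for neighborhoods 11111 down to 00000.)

  #####|.  b31=0 t=2,i=5
  ####.|.  b30=0 t=0,i=3
  ###.#|.  b29=0 t=0,i=4
  ###..|.  b28=0 t=3,i=14
  ##.##|.  b27=0 t=2,i=15
  ##.#.|.  b26=0 t=0,i=5
  ##..#|.  b25=0 t=0,i=15
  ##...|#  b24=1 t=2,i=18
  #.###|#  b23=1 t=5,i=0
  #.##.|.  b22=0 t=0,i=13
  #.#.#|.  b21=0 t=0,i=6
  #.#..|.  b20=0 t=0,i=8
  #..##|#  b19=1 t=0,i=0
  #..#.|#  b18=1 t=0,i=10
  #...#|#  b17=1 t=3,i=16
  #....|.  b16=0 t=1,i=2
  .####|.  b15=0 t=0,i=2
  .###.|#  b14=1 t=3,i=13
  .##.#|#  b13=1 t=1,i=17
  .##..|.  b12=0 t=0,i=14
  .#.##|.  b11=0 t=0,i=12
  .#.#.|.  b10=0 t=0,i=7
  .#..#|.  b9=0 t=0,i=9
  .#...|.  b8=0 t=1,i=1
  ..###|.  b7=0 t=0,i=1
  ..##.|#  b6=1 t=1,i=16
  ..#.#|.  b5=0 t=0,i=11
  ..#..|#  b4=1 t=0,i=17
  ...##|.  b3=0 t=1,i=15
  ...#.|.  b2=0 t=1,i=9
  ....#|#  b1=1 t=1,i=8
  .....|#  b0=1 t=1,i=3
  bits 00000001100011100110000001010011 = 26107987

26107987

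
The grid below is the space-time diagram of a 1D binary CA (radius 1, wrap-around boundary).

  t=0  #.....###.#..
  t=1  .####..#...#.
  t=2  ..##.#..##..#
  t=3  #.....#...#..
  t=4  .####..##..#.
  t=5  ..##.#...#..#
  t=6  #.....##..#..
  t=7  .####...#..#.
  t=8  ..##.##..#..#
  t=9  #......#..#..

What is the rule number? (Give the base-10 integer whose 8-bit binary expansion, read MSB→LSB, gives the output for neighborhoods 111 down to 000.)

145

  nb ###: next=#  (t=0,i=7, bit7=1)
  nb ##.: next=.  (t=0,i=8, bit6=0)
  nb #.#: next=.  (t=0,i=9, bit5=0)
  nb #..: next=#  (t=0,i=1, bit4=1)
  nb .##: next=.  (t=0,i=6, bit3=0)
  nb .#.: next=.  (t=0,i=0, bit2=0)
  nb ..#: next=.  (t=0,i=5, bit1=0)
  nb ...: next=#  (t=0,i=2, bit0=1)
  bits 10010001 = 145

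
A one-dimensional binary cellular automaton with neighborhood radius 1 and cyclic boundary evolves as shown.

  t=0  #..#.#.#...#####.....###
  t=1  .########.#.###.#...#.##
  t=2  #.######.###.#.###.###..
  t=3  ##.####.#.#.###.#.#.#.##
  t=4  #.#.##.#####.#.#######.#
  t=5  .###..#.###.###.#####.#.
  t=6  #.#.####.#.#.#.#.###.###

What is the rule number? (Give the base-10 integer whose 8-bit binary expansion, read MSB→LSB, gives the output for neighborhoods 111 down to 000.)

182

  ###|#  b7=1 t=0,i=12
  ##.|.  b6=0 t=0,i=0
  #.#|#  b5=1 t=0,i=4
  #..|#  b4=1 t=0,i=1
  .##|.  b3=0 t=0,i=11
  .#.|#  b2=1 t=0,i=3
  ..#|#  b1=1 t=0,i=2
  ...|.  b0=0 t=0,i=9
  bits 10110110 = 182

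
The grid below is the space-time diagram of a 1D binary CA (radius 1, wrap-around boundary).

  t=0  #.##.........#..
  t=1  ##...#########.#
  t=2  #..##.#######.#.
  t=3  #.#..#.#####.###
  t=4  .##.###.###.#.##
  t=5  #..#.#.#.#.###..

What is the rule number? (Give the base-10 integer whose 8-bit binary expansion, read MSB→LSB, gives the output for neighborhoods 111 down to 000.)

167

  ### -> #   bit 7 = 1  t=1,i=0
  ##. -> .   bit 6 = 0  t=0,i=3
  #.# -> #   bit 5 = 1  t=0,i=1
  #.. -> .   bit 4 = 0  t=0,i=4
  .## -> .   bit 3 = 0  t=0,i=2
  .#. -> #   bit 2 = 1  t=0,i=0
  ..# -> #   bit 1 = 1  t=0,i=12
  ... -> #   bit 0 = 1  t=0,i=5
  bits 10100111 = 167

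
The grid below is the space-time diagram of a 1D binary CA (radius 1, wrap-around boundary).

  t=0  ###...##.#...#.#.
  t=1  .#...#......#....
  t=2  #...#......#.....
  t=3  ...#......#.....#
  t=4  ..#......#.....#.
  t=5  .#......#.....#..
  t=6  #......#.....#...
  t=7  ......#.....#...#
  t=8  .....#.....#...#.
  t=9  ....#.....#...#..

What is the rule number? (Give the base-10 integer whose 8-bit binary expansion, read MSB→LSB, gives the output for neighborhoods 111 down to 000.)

130

  [7] ### => #  t=0,i=1
  [6] ##. => .  t=0,i=2
  [5] #.# => .  t=0,i=8
  [4] #.. => .  t=0,i=3
  [3] .## => .  t=0,i=0
  [2] .#. => .  t=0,i=9
  [1] ..# => #  t=0,i=5
  [0] ... => .  t=0,i=4
  bits 10000010 = 130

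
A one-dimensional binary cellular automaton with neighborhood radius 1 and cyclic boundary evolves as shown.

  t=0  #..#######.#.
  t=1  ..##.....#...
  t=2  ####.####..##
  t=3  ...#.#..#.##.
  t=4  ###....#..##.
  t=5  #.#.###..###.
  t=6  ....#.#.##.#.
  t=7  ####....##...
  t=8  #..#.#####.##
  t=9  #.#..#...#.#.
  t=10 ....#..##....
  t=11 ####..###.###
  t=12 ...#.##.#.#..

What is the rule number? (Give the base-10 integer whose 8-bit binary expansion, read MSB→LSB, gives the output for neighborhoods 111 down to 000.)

75

  nb ###: next=.  (t=0,i=4, bit7=0)
  nb ##.: next=#  (t=0,i=9, bit6=1)
  nb #.#: next=.  (t=0,i=10, bit5=0)
  nb #..: next=.  (t=0,i=1, bit4=0)
  nb .##: next=#  (t=0,i=3, bit3=1)
  nb .#.: next=.  (t=0,i=0, bit2=0)
  nb ..#: next=#  (t=0,i=2, bit1=1)
  nb ...: next=#  (t=1,i=0, bit0=1)
  bits 01001011 = 75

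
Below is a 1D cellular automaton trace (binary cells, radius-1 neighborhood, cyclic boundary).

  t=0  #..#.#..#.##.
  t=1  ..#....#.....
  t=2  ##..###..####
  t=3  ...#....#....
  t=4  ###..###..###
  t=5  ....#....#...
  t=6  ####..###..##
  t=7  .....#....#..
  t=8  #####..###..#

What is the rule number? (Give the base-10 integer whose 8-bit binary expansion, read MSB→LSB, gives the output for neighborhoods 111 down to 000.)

3

  [7] ### => .  t=2,i=0
  [6] ##. => .  t=0,i=11
  [5] #.# => .  t=0,i=4
  [4] #.. => .  t=0,i=1
  [3] .## => .  t=0,i=10
  [2] .#. => .  t=0,i=0
  [1] ..# => #  t=0,i=2
  [0] ... => #  t=1,i=0
  bits 00000011 = 3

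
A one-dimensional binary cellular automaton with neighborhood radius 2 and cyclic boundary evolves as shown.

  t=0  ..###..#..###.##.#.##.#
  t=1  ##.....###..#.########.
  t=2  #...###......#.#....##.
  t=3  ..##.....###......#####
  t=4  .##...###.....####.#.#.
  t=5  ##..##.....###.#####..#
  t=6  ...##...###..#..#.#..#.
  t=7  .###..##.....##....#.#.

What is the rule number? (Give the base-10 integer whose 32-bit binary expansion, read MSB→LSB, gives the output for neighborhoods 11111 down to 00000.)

1684712027

  #####|.  b31=0 t=1,i=16
  ####.|#  b30=1 t=1,i=20
  ###.#|#  b29=1 t=0,i=12
  ###..|.  b28=0 t=0,i=4
  ##.##|.  b27=0 t=0,i=13
  ##.#.|#  b26=1 t=0,i=16
  ##..#|.  b25=0 t=0,i=5
  ##...|.  b24=0 t=1,i=2
  #.###|.  b23=0 t=1,i=14
  #.##.|#  b22=1 t=0,i=14
  #.#.#|#  b21=1 t=0,i=17
  #.#..|.  b20=0 t=0,i=22
  #..##|#  b19=1 t=0,i=1
  #..#.|.  b18=0 t=0,i=6
  #...#|#  b17=1 t=2,i=2
  #....|.  b16=0 t=1,i=3
  .####|#  b15=1 t=1,i=15
  .###.|.  b14=0 t=0,i=3
  .##.#|#  b13=1 t=0,i=15
  .##..|.  b12=0 t=1,i=1
  .#.##|#  b11=1 t=0,i=18
  .#.#.|.  b10=0 t=2,i=14
  .#..#|#  b9=1 t=0,i=0
  .#...|.  b8=0 t=2,i=1
  ..###|.  b7=0 t=0,i=2
  ..##.|#  b6=1 t=2,i=20
  ..#.#|.  b5=0 t=1,i=12
  ..#..|#  b4=1 t=0,i=7
  ...##|#  b3=1 t=1,i=6
  ...#.|.  b2=0 t=2,i=12
  ....#|#  b1=1 t=1,i=5
  .....|#  b0=1 t=1,i=4
  bits 01100100011010101010101001011011 = 1684712027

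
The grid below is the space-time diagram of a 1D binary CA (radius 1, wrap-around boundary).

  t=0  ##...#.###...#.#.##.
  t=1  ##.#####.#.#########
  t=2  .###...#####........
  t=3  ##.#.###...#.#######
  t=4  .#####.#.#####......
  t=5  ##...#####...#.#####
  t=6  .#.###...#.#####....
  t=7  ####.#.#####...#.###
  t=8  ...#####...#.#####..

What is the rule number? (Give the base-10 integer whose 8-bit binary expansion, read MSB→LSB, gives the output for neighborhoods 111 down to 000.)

  nb ###: next=.  (t=0,i=8, bit7=0)
  nb ##.: next=#  (t=0,i=1, bit6=1)
  nb #.#: next=#  (t=0,i=6, bit5=1)
  nb #..: next=.  (t=0,i=2, bit4=0)
  nb .##: next=#  (t=0,i=0, bit3=1)
  nb .#.: next=#  (t=0,i=5, bit2=1)
  nb ..#: next=#  (t=0,i=4, bit1=1)
  nb ...: next=#  (t=0,i=3, bit0=1)
  bits 01101111 = 111

111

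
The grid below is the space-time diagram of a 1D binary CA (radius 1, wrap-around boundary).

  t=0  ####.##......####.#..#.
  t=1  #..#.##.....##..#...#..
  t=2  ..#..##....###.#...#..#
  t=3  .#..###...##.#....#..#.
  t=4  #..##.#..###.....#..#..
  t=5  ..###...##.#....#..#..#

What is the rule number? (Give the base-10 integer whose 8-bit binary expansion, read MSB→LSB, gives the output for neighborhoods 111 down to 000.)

  ###|.  b7=0 t=0,i=1
  ##.|#  b6=1 t=0,i=3
  #.#|.  b5=0 t=0,i=4
  #..|.  b4=0 t=0,i=7
  .##|#  b3=1 t=0,i=0
  .#.|.  b2=0 t=0,i=18
  ..#|#  b1=1 t=0,i=12
  ...|.  b0=0 t=0,i=8
  bits 01001010 = 74

74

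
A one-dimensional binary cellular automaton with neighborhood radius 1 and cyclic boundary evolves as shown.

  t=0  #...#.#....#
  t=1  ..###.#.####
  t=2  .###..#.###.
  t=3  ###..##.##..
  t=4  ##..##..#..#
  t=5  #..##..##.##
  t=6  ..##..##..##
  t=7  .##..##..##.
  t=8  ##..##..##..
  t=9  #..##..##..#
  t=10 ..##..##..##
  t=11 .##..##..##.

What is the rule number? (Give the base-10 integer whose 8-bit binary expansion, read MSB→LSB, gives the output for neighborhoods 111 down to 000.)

143

  [7] ### => #  t=1,i=3
  [6] ##. => .  t=0,i=0
  [5] #.# => .  t=0,i=5
  [4] #.. => .  t=0,i=1
  [3] .## => #  t=0,i=11
  [2] .#. => #  t=0,i=4
  [1] ..# => #  t=0,i=3
  [0] ... => #  t=0,i=2
  bits 10001111 = 143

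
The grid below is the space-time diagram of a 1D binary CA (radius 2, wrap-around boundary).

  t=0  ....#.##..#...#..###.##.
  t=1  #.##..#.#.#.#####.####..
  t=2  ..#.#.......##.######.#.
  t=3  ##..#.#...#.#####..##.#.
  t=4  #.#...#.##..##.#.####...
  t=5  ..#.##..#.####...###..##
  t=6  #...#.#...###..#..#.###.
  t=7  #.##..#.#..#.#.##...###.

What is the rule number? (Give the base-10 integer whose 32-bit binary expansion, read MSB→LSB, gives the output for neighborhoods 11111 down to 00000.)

1792795222

  #####|.  b31=0 t=1,i=14
  ####.|#  b30=1 t=1,i=15
  ###.#|#  b29=1 t=0,i=19
  ###..|.  b28=0 t=1,i=21
  ##.##|#  b27=1 t=0,i=20
  ##.#.|.  b26=0 t=2,i=21
  ##..#|#  b25=1 t=0,i=8
  ##...|.  b24=0 t=0,i=23
  #.###|#  b23=1 t=1,i=12
  #.##.|#  b22=1 t=0,i=6
  #.#.#|.  b21=0 t=1,i=8
  #.#..|#  b20=1 t=2,i=4
  #..##|#  b19=1 t=0,i=16
  #..#.|.  b18=0 t=0,i=9
  #...#|#  b17=1 t=0,i=12
  #....|#  b16=1 t=0,i=0
  .####|#  b15=1 t=1,i=13
  .###.|#  b14=1 t=0,i=18
  .##.#|#  b13=1 t=2,i=13
  .##..|.  b12=0 t=0,i=7
  .#.##|.  b11=0 t=0,i=5
  .#.#.|.  b10=0 t=1,i=7
  .#..#|#  b9=1 t=0,i=15
  .#...|.  b8=0 t=0,i=11
  ..###|.  b7=0 t=0,i=17
  ..##.|#  b6=1 t=2,i=12
  ..#.#|.  b5=0 t=0,i=4
  ..#..|#  b4=1 t=0,i=10
  ...##|.  b3=0 t=2,i=11
  ...#.|#  b2=1 t=0,i=3
  ....#|#  b1=1 t=0,i=2
  .....|.  b0=0 t=0,i=1
  bits 01101010110110111110001001010110 = 1792795222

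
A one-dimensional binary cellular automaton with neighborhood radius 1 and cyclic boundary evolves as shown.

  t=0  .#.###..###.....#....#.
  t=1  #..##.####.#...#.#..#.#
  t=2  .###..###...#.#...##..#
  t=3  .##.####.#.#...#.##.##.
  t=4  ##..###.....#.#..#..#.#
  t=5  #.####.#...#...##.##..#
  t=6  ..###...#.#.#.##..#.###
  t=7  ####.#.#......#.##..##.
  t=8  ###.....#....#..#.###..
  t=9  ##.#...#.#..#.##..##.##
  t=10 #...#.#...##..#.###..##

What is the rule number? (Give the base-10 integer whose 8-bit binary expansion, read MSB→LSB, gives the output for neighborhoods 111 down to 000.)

  nb ###: next=#  (t=0,i=4, bit7=1)
  nb ##.: next=.  (t=0,i=5, bit6=0)
  nb #.#: next=.  (t=0,i=2, bit5=0)
  nb #..: next=#  (t=0,i=6, bit4=1)
  nb .##: next=#  (t=0,i=3, bit3=1)
  nb .#.: next=.  (t=0,i=1, bit2=0)
  nb ..#: next=#  (t=0,i=0, bit1=1)
  nb ...: next=.  (t=0,i=12, bit0=0)
  bits 10011010 = 154

154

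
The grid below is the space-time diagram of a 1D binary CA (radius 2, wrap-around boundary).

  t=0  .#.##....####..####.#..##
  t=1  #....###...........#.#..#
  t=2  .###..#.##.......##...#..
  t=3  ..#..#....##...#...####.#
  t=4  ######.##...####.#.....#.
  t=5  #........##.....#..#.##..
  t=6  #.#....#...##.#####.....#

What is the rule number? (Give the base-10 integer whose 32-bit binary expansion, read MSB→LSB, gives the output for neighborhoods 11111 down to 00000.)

  [31] ##### => .  t=4,i=2
  [30] ####. => .  t=0,i=11
  [29] ###.# => .  t=0,i=18
  [28] ###.. => .  t=0,i=12
  [27] ##.## => .  t=4,i=6
  [26] ##.#. => #  t=0,i=0
  [25] ##..# => .  t=0,i=13
  [24] ##... => #  t=0,i=5
  [23] #.### => #  t=4,i=0
  [22] #.##. => .  t=0,i=3
  [21] #.#.# => .  t=0,i=1
  [20] #.#.. => .  t=0,i=20
  [19] #..## => .  t=0,i=14
  [18] #..#. => #  t=2,i=5
  [17] #...# => #  t=2,i=20
  [16] #.... => #  t=0,i=6
  [15] .#### => .  t=0,i=10
  [14] .###. => #  t=1,i=6
  [13] .##.# => #  t=0,i=24
  [12] .##.. => .  t=0,i=4
  [11] .#.## => .  t=0,i=2
  [10] .#.#. => .  t=1,i=20
  [9] .#..# => #  t=0,i=21
  [8] .#... => .  t=2,i=23
  [7] ..### => .  t=0,i=9
  [6] ..##. => .  t=0,i=23
  [5] ..#.# => .  t=1,i=19
  [4] ..#.. => #  t=2,i=22
  [3] ...## => .  t=0,i=8
  [2] ...#. => #  t=1,i=18
  [1] ....# => #  t=0,i=7
  [0] ..... => .  t=1,i=10
  bits 00000101100001110110001000010110 = 92758550

92758550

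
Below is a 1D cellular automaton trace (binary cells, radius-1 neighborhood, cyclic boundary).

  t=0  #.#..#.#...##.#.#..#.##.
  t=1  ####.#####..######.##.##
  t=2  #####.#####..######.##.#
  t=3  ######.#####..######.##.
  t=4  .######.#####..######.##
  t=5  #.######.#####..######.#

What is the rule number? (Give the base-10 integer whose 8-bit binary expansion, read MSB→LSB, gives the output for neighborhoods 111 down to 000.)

245

  ### -> #   bit 7 = 1  t=1,i=0
  ##. -> #   bit 6 = 1  t=0,i=12
  #.# -> #   bit 5 = 1  t=0,i=1
  #.. -> #   bit 4 = 1  t=0,i=3
  .## -> .   bit 3 = 0  t=0,i=11
  .#. -> #   bit 2 = 1  t=0,i=0
  ..# -> .   bit 1 = 0  t=0,i=4
  ... -> #   bit 0 = 1  t=0,i=9
  bits 11110101 = 245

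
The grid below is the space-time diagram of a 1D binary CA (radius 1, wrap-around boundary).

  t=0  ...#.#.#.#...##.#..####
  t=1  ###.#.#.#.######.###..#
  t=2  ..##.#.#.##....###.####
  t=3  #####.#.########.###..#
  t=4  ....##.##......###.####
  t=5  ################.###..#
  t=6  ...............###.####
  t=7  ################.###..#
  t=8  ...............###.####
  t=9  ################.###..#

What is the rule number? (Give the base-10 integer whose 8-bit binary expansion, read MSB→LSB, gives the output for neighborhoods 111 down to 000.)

  ###|.  b7=0 t=0,i=20
  ##.|#  b6=1 t=0,i=14
  #.#|#  b5=1 t=0,i=4
  #..|#  b4=1 t=0,i=0
  .##|#  b3=1 t=0,i=13
  .#.|.  b2=0 t=0,i=3
  ..#|#  b1=1 t=0,i=2
  ...|#  b0=1 t=0,i=1
  bits 01111011 = 123

123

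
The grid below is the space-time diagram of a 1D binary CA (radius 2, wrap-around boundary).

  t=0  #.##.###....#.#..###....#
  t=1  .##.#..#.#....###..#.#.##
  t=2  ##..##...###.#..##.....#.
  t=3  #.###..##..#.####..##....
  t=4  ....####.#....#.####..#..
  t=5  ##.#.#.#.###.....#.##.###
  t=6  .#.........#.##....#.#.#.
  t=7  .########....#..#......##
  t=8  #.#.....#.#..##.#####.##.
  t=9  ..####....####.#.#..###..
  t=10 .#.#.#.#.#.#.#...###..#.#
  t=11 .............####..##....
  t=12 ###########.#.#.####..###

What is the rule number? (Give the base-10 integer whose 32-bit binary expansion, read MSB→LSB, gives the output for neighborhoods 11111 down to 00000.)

  [31] ##### => .  t=5,i=24
  [30] ####. => .  t=3,i=15
  [29] ###.# => #  t=2,i=11
  [28] ###.. => #  t=0,i=7
  [27] ##.## => #  t=0,i=1
  [26] ##.#. => .  t=1,i=3
  [25] ##..# => #  t=1,i=17
  [24] ##... => .  t=0,i=8
  [23] #.### => .  t=0,i=5
  [22] #.##. => #  t=0,i=2
  [21] #.#.# => .  t=1,i=21
  [20] #.#.. => #  t=0,i=14
  [19] #..## => #  t=0,i=16
  [18] #..#. => .  t=1,i=6
  [17] #...# => #  t=2,i=7
  [16] #.... => #  t=0,i=9
  [15] .#### => #  t=3,i=14
  [14] .###. => .  t=0,i=6
  [13] .##.# => .  t=0,i=0
  [12] .##.. => .  t=2,i=1
  [11] .#.## => .  t=1,i=22
  [10] .#.#. => .  t=0,i=13
  [9] .#..# => #  t=0,i=15
  [8] .#... => #  t=1,i=10
  [7] ..### => .  t=0,i=17
  [6] ..##. => #  t=0,i=24
  [5] ..#.# => .  t=0,i=12
  [4] ..#.. => #  t=4,i=22
  [3] ...## => #  t=0,i=23
  [2] ...#. => .  t=0,i=11
  [1] ....# => .  t=0,i=10
  [0] ..... => #  t=2,i=20
  bits 00111010010110111000001101011001 = 979075929

979075929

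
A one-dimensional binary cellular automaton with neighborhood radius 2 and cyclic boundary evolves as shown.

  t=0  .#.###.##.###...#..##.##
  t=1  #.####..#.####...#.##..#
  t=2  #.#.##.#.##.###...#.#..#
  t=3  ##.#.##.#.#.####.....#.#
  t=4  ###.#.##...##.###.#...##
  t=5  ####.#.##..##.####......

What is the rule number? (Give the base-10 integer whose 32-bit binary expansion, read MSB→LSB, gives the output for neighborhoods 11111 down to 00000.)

  [31] ##### => #  t=4,i=0
  [30] ####. => #  t=1,i=4
  [29] ###.# => #  t=0,i=5
  [28] ###.. => #  t=0,i=12
  [27] ##.## => .  t=0,i=6
  [26] ##.#. => #  t=0,i=0
  [25] ##..# => .  t=1,i=6
  [24] ##... => #  t=0,i=13
  [23] #.### => #  t=0,i=3
  [22] #.##. => .  t=0,i=7
  [21] #.#.# => .  t=0,i=1
  [20] #.#.. => .  t=2,i=20
  [19] #..## => .  t=0,i=18
  [18] #..#. => #  t=1,i=7
  [17] #...# => .  t=0,i=14
  [16] #.... => .  t=3,i=17
  [15] .#### => .  t=1,i=3
  [14] .###. => #  t=0,i=4
  [13] .##.# => #  t=0,i=8
  [12] .##.. => #  t=1,i=20
  [11] .#.## => #  t=0,i=2
  [10] .#.#. => .  t=2,i=19
  [9] .#..# => #  t=0,i=17
  [8] .#... => .  t=4,i=19
  [7] ..### => .  t=4,i=22
  [6] ..##. => #  t=0,i=19
  [5] ..#.# => .  t=1,i=8
  [4] ..#.. => .  t=0,i=16
  [3] ...## => .  t=4,i=10
  [2] ...#. => .  t=0,i=15
  [1] ....# => .  t=3,i=19
  [0] ..... => #  t=3,i=18
  bits 11110101100001000111101001000001 = 4119099969

4119099969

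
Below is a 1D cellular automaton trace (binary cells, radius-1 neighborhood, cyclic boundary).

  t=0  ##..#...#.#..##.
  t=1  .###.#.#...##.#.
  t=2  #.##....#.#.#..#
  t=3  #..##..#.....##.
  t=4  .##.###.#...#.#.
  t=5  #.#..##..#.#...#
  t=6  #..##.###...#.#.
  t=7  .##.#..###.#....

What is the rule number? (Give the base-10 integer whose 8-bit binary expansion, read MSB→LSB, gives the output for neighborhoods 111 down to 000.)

  [7] ### => #  t=1,i=2
  [6] ##. => #  t=0,i=1
  [5] #.# => .  t=0,i=9
  [4] #.. => #  t=0,i=2
  [3] .## => .  t=0,i=0
  [2] .#. => .  t=0,i=4
  [1] ..# => #  t=0,i=3
  [0] ... => .  t=0,i=6
  bits 11010010 = 210

210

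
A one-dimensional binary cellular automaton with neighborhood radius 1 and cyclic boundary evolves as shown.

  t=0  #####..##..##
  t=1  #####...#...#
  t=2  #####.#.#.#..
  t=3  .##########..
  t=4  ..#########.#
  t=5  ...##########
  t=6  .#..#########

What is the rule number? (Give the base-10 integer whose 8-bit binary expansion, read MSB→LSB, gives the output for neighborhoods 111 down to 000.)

229

  ###|#  b7=1 t=0,i=0
  ##.|#  b6=1 t=0,i=4
  #.#|#  b5=1 t=2,i=5
  #..|.  b4=0 t=0,i=5
  .##|.  b3=0 t=0,i=7
  .#.|#  b2=1 t=1,i=8
  ..#|.  b1=0 t=0,i=6
  ...|#  b0=1 t=1,i=6
  bits 11100101 = 229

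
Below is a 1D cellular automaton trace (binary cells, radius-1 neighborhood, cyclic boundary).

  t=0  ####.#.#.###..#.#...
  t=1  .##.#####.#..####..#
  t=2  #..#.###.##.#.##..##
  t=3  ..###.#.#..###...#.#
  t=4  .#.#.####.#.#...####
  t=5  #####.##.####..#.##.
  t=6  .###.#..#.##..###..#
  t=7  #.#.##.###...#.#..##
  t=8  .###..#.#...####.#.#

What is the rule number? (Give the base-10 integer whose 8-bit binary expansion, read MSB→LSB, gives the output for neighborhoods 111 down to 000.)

  ### -> #   bit 7 = 1  t=0,i=1
  ##. -> .   bit 6 = 0  t=0,i=3
  #.# -> #   bit 5 = 1  t=0,i=4
  #.. -> .   bit 4 = 0  t=0,i=12
  .## -> .   bit 3 = 0  t=0,i=0
  .#. -> #   bit 2 = 1  t=0,i=5
  ..# -> #   bit 1 = 1  t=0,i=13
  ... -> .   bit 0 = 0  t=0,i=18
  bits 10100110 = 166

166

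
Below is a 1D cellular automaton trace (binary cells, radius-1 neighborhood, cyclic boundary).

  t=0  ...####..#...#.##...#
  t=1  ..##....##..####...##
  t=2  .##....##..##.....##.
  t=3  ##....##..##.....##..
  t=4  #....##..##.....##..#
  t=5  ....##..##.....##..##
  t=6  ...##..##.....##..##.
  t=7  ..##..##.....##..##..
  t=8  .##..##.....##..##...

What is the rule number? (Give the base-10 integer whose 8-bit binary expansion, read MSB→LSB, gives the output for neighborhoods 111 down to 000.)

46

  ###|.  b7=0 t=0,i=4
  ##.|.  b6=0 t=0,i=6
  #.#|#  b5=1 t=0,i=14
  #..|.  b4=0 t=0,i=0
  .##|#  b3=1 t=0,i=3
  .#.|#  b2=1 t=0,i=9
  ..#|#  b1=1 t=0,i=2
  ...|.  b0=0 t=0,i=1
  bits 00101110 = 46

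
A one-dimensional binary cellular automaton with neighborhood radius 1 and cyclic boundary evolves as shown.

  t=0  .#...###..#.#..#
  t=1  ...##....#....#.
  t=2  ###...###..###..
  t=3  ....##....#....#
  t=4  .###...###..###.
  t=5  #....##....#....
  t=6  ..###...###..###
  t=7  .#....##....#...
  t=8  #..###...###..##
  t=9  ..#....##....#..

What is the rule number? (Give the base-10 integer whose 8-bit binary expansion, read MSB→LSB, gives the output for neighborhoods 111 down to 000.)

3

  [7] ### => .  t=0,i=6
  [6] ##. => .  t=0,i=7
  [5] #.# => .  t=0,i=0
  [4] #.. => .  t=0,i=2
  [3] .## => .  t=0,i=5
  [2] .#. => .  t=0,i=1
  [1] ..# => #  t=0,i=4
  [0] ... => #  t=0,i=3
  bits 00000011 = 3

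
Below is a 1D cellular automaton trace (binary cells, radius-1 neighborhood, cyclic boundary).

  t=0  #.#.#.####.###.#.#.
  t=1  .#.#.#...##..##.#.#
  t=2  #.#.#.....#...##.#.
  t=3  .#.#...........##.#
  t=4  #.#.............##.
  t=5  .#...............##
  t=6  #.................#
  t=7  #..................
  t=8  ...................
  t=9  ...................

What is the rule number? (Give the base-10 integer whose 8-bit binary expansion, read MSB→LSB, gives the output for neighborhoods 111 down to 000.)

  ###|.  b7=0 t=0,i=7
  ##.|#  b6=1 t=0,i=9
  #.#|#  b5=1 t=0,i=1
  #..|.  b4=0 t=1,i=6
  .##|.  b3=0 t=0,i=6
  .#.|.  b2=0 t=0,i=0
  ..#|.  b1=0 t=1,i=8
  ...|.  b0=0 t=1,i=7
  bits 01100000 = 96

96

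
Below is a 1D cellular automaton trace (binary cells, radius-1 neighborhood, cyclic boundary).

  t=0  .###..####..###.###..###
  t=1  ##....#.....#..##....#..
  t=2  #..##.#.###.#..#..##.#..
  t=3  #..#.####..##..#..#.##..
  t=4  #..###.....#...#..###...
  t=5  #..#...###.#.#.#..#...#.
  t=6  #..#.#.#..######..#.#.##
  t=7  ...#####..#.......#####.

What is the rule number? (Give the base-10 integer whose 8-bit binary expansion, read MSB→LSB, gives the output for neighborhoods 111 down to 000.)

45

  [7] ### => .  t=0,i=2
  [6] ##. => .  t=0,i=3
  [5] #.# => #  t=0,i=0
  [4] #.. => .  t=0,i=4
  [3] .## => #  t=0,i=1
  [2] .#. => #  t=1,i=6
  [1] ..# => .  t=0,i=5
  [0] ... => #  t=1,i=3
  bits 00101101 = 45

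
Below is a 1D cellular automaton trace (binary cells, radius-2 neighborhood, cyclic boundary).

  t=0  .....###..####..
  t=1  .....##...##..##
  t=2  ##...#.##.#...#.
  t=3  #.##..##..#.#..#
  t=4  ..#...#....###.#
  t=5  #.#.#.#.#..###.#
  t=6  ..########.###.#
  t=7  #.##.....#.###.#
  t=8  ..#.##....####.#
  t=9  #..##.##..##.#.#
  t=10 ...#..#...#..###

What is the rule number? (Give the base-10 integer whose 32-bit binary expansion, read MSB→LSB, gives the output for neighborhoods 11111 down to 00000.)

569626320

  ##### -> .   bit 31 = 0  t=6,i=4
  ####. -> .   bit 30 = 0  t=0,i=12
  ###.# -> #   bit 29 = 1  t=4,i=13
  ###.. -> .   bit 28 = 0  t=0,i=7
  ##.## -> .   bit 27 = 0  t=3,i=1
  ##.#. -> .   bit 26 = 0  t=2,i=9
  ##..# -> .   bit 25 = 0  t=0,i=8
  ##... -> #   bit 24 = 1  t=0,i=14
  #.### -> #   bit 23 = 1  t=6,i=11
  #.##. -> #   bit 22 = 1  t=2,i=0
  #.#.# -> #   bit 21 = 1  t=5,i=2
  #.#.. -> #   bit 20 = 1  t=2,i=10
  #..## -> .   bit 19 = 0  t=0,i=9
  #..#. -> .   bit 18 = 0  t=3,i=9
  #...# -> #   bit 17 = 1  t=1,i=8
  #.... -> #   bit 16 = 1  t=0,i=15
  .#### -> #   bit 15 = 1  t=0,i=11
  .###. -> #   bit 14 = 1  t=0,i=6
  .##.# -> .   bit 13 = 0  t=2,i=8
  .##.. -> .   bit 12 = 0  t=1,i=6
  .#.## -> #   bit 11 = 1  t=2,i=6
  .#.#. -> #   bit 10 = 1  t=3,i=11
  .#..# -> #   bit 9 = 1  t=3,i=13
  .#... -> .   bit 8 = 0  t=2,i=11
  ..### -> #   bit 7 = 1  t=0,i=5
  ..##. -> #   bit 6 = 1  t=1,i=5
  ..#.# -> .   bit 5 = 0  t=2,i=5
  ..#.. -> #   bit 4 = 1  t=4,i=2
  ...## -> .   bit 3 = 0  t=0,i=4
  ...#. -> .   bit 2 = 0  t=2,i=4
  ....# -> .   bit 1 = 0  t=0,i=3
  ..... -> .   bit 0 = 0  t=0,i=0
  bits 00100001111100111100111011010000 = 569626320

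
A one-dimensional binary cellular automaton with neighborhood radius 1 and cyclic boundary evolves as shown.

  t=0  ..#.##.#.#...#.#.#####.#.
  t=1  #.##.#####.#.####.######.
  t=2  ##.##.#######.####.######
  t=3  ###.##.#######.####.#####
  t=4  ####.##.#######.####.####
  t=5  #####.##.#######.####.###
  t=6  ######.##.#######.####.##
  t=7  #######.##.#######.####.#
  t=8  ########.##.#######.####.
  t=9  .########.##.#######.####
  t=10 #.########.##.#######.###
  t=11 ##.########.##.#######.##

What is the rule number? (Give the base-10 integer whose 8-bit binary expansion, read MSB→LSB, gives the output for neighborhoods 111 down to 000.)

  [7] ### => #  t=0,i=18
  [6] ##. => #  t=0,i=5
  [5] #.# => #  t=0,i=3
  [4] #.. => .  t=0,i=10
  [3] .## => .  t=0,i=4
  [2] .#. => #  t=0,i=2
  [1] ..# => .  t=0,i=1
  [0] ... => #  t=0,i=0
  bits 11100101 = 229

229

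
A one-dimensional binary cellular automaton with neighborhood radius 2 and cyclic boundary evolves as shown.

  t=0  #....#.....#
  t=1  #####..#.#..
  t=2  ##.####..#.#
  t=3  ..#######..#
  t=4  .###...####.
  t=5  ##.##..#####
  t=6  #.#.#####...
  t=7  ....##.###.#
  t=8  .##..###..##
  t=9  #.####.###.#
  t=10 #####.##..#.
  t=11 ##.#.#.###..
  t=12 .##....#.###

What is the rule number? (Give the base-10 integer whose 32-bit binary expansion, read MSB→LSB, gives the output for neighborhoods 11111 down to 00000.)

1604169862

  #####|.  b31=0 t=1,i=2
  ####.|#  b30=1 t=1,i=3
  ###.#|.  b29=0 t=2,i=1
  ###..|#  b28=1 t=1,i=4
  ##.##|#  b27=1 t=2,i=2
  ##.#.|#  b26=1 t=7,i=10
  ##..#|#  b25=1 t=1,i=5
  ##...|#  b24=1 t=0,i=1
  #.###|#  b23=1 t=2,i=3
  #.##.|.  b22=0 t=5,i=3
  #.#.#|.  b21=0 t=6,i=2
  #.#..|#  b20=1 t=1,i=9
  #..##|#  b19=1 t=1,i=11
  #..#.|#  b18=1 t=1,i=6
  #...#|.  b17=0 t=4,i=5
  #....|#  b16=1 t=0,i=2
  .####|#  b15=1 t=1,i=1
  .###.|.  b14=0 t=2,i=0
  .##.#|#  b13=1 t=7,i=5
  .##..|#  b12=1 t=0,i=0
  .#.##|.  b11=0 t=2,i=10
  .#.#.|.  b10=0 t=1,i=8
  .#..#|.  b9=0 t=1,i=10
  .#...|.  b8=0 t=0,i=6
  ..###|#  b7=1 t=1,i=0
  ..##.|.  b6=0 t=0,i=11
  ..#.#|.  b5=0 t=1,i=7
  ..#..|.  b4=0 t=0,i=5
  ...##|.  b3=0 t=0,i=10
  ...#.|#  b2=1 t=0,i=4
  ....#|#  b1=1 t=0,i=3
  .....|.  b0=0 t=0,i=8
  bits 01011111100111011011000010000110 = 1604169862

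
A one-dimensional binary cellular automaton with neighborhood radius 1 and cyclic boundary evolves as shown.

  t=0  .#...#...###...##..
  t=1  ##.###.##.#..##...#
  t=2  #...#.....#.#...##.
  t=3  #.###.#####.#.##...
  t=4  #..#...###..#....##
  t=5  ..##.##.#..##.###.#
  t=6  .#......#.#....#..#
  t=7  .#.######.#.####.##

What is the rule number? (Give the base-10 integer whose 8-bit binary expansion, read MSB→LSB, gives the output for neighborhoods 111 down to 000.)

  [7] ### => #  t=0,i=10
  [6] ##. => .  t=0,i=11
  [5] #.# => .  t=1,i=2
  [4] #.. => .  t=0,i=2
  [3] .## => .  t=0,i=9
  [2] .#. => #  t=0,i=1
  [1] ..# => #  t=0,i=0
  [0] ... => #  t=0,i=3
  bits 10000111 = 135

135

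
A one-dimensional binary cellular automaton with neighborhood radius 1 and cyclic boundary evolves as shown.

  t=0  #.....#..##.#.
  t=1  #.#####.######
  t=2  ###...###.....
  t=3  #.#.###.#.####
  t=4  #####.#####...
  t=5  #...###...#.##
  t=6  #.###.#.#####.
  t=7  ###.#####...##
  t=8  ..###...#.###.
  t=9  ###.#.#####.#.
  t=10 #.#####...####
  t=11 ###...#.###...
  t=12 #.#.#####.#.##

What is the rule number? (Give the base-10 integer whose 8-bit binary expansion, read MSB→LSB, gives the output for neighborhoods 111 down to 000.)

  nb ###: next=.  (t=1,i=3, bit7=0)
  nb ##.: next=#  (t=0,i=10, bit6=1)
  nb #.#: next=#  (t=0,i=11, bit5=1)
  nb #..: next=.  (t=0,i=1, bit4=0)
  nb .##: next=#  (t=0,i=9, bit3=1)
  nb .#.: next=#  (t=0,i=0, bit2=1)
  nb ..#: next=#  (t=0,i=5, bit1=1)
  nb ...: next=#  (t=0,i=2, bit0=1)
  bits 01101111 = 111

111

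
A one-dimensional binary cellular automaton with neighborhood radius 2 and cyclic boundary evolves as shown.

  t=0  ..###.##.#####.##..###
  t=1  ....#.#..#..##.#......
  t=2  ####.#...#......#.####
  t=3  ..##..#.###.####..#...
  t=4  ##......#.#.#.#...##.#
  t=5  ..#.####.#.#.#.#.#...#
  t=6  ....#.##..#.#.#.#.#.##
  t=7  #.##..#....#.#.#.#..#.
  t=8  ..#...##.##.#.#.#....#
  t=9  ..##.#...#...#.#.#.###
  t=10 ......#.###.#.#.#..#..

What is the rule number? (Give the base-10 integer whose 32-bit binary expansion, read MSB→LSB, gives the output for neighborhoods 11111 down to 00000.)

1639974175

  ##### -> .   bit 31 = 0  t=0,i=11
  ####. -> #   bit 30 = 1  t=0,i=12
  ###.# -> #   bit 29 = 1  t=0,i=4
  ###.. -> .   bit 28 = 0  t=0,i=21
  ##.## -> .   bit 27 = 0  t=0,i=5
  ##.#. -> .   bit 26 = 0  t=1,i=14
  ##..# -> .   bit 25 = 0  t=0,i=0
  ##... -> #   bit 24 = 1  t=4,i=2
  #.### -> #   bit 23 = 1  t=0,i=9
  #.##. -> #   bit 22 = 1  t=0,i=6
  #.#.# -> .   bit 21 = 0  t=4,i=10
  #.#.. -> .   bit 20 = 0  t=1,i=6
  #..## -> .   bit 19 = 0  t=0,i=1
  #..#. -> .   bit 18 = 0  t=1,i=8
  #...# -> .   bit 17 = 0  t=2,i=7
  #.... -> .   bit 16 = 0  t=1,i=17
  .#### -> .   bit 15 = 0  t=0,i=10
  .###. -> .   bit 14 = 0  t=0,i=3
  .##.# -> .   bit 13 = 0  t=0,i=7
  .##.. -> .   bit 12 = 0  t=0,i=16
  .#.## -> .   bit 11 = 0  t=2,i=17
  .#.#. -> #   bit 10 = 1  t=1,i=5
  .#..# -> .   bit 9 = 0  t=1,i=7
  .#... -> #   bit 8 = 1  t=1,i=16
  ..### -> .   bit 7 = 0  t=0,i=2
  ..##. -> .   bit 6 = 0  t=1,i=12
  ..#.# -> .   bit 5 = 0  t=1,i=4
  ..#.. -> #   bit 4 = 1  t=1,i=9
  ...## -> #   bit 3 = 1  t=3,i=1
  ...#. -> #   bit 2 = 1  t=1,i=3
  ....# -> #   bit 1 = 1  t=1,i=2
  ..... -> #   bit 0 = 1  t=1,i=0
  bits 01100001110000000000010100011111 = 1639974175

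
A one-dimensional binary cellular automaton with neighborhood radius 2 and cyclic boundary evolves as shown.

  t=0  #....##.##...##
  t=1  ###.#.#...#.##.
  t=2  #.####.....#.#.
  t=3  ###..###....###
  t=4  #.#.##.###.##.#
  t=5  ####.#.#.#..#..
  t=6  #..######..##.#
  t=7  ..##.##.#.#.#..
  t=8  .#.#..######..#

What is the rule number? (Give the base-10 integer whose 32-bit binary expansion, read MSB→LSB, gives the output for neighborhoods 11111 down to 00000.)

3048025240

  ##### -> #   bit 31 = 1  t=3,i=0
  ####. -> .   bit 30 = 0  t=2,i=4
  ###.# -> #   bit 29 = 1  t=1,i=2
  ###.. -> #   bit 28 = 1  t=0,i=0
  ##.## -> .   bit 27 = 0  t=0,i=7
  ##.#. -> #   bit 26 = 1  t=1,i=3
  ##..# -> .   bit 25 = 0  t=3,i=3
  ##... -> #   bit 24 = 1  t=0,i=1
  #.### -> #   bit 23 = 1  t=1,i=0
  #.##. -> .   bit 22 = 0  t=0,i=8
  #.#.# -> #   bit 21 = 1  t=1,i=4
  #.#.. -> .   bit 20 = 0  t=1,i=6
  #..## -> #   bit 19 = 1  t=3,i=4
  #..#. -> #   bit 18 = 1  t=5,i=11
  #...# -> .   bit 17 = 0  t=0,i=11
  #.... -> #   bit 16 = 1  t=0,i=2
  .#### -> .   bit 15 = 0  t=2,i=3
  .###. -> .   bit 14 = 0  t=0,i=14
  .##.# -> #   bit 13 = 1  t=0,i=6
  .##.. -> .   bit 12 = 0  t=0,i=9
  .#.## -> #   bit 11 = 1  t=1,i=11
  .#.#. -> #   bit 10 = 1  t=1,i=5
  .#..# -> .   bit 9 = 0  t=5,i=10
  .#... -> .   bit 8 = 0  t=1,i=7
  ..### -> #   bit 7 = 1  t=0,i=13
  ..##. -> .   bit 6 = 0  t=0,i=5
  ..#.# -> .   bit 5 = 0  t=1,i=10
  ..#.. -> #   bit 4 = 1  t=5,i=12
  ...## -> #   bit 3 = 1  t=0,i=4
  ...#. -> .   bit 2 = 0  t=1,i=9
  ....# -> .   bit 1 = 0  t=0,i=3
  ..... -> .   bit 0 = 0  t=2,i=8
  bits 10110101101011010010110010011000 = 3048025240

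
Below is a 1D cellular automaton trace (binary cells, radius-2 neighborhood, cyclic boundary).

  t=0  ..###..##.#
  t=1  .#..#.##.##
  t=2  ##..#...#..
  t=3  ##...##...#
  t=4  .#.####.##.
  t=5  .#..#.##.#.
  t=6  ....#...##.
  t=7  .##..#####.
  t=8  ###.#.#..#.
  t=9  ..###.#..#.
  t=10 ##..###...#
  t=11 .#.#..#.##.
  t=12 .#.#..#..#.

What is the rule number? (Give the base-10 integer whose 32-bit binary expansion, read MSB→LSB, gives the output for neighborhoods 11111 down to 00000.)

1010471275

  [31] ##### => .  t=7,i=7
  [30] ####. => .  t=4,i=5
  [29] ###.# => #  t=4,i=6
  [28] ###.. => #  t=0,i=4
  [27] ##.## => #  t=1,i=8
  [26] ##.#. => #  t=0,i=9
  [25] ##..# => .  t=0,i=5
  [24] ##... => .  t=3,i=2
  [23] #.### => .  t=4,i=3
  [22] #.##. => .  t=1,i=6
  [21] #.#.# => #  t=8,i=4
  [20] #.#.. => #  t=0,i=10
  [19] #..## => #  t=0,i=1
  [18] #..#. => .  t=1,i=3
  [17] #...# => #  t=2,i=6
  [16] #.... => .  t=6,i=0
  [15] .#### => #  t=4,i=4
  [14] .###. => .  t=0,i=3
  [13] .##.# => .  t=0,i=8
  [12] .##.. => #  t=2,i=1
  [11] .#.## => .  t=1,i=5
  [10] .#.#. => .  t=8,i=5
  [9] .#..# => .  t=0,i=0
  [8] .#... => #  t=2,i=5
  [7] ..### => .  t=0,i=2
  [6] ..##. => #  t=0,i=7
  [5] ..#.# => #  t=1,i=4
  [4] ..#.. => .  t=2,i=4
  [3] ...## => #  t=3,i=4
  [2] ...#. => .  t=2,i=7
  [1] ....# => #  t=6,i=2
  [0] ..... => #  t=6,i=1
  bits 00111100001110101001000101101011 = 1010471275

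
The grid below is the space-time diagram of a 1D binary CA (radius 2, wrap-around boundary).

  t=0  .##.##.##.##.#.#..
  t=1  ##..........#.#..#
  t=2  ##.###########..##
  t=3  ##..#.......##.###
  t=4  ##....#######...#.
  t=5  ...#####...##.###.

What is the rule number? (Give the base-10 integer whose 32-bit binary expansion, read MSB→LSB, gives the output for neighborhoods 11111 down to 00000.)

1946928367

  #####|.  b31=0 t=2,i=5
  ####.|#  b30=1 t=2,i=0
  ###.#|#  b29=1 t=2,i=1
  ###..|#  b28=1 t=1,i=1
  ##.##|.  b27=0 t=0,i=3
  ##.#.|#  b26=1 t=0,i=12
  ##..#|.  b25=0 t=2,i=14
  ##...|.  b24=0 t=1,i=2
  #.###|.  b23=0 t=2,i=3
  #.##.|.  b22=0 t=0,i=4
  #.#.#|.  b21=0 t=0,i=13
  #.#..|.  b20=0 t=0,i=15
  #..##|#  b19=1 t=1,i=16
  #..#.|.  b18=0 t=3,i=3
  #...#|#  b17=1 t=0,i=17
  #....|#  b16=1 t=1,i=3
  .####|#  b15=1 t=2,i=4
  .###.|#  b14=1 t=1,i=0
  .##.#|.  b13=0 t=0,i=2
  .##..|.  b12=0 t=4,i=1
  .#.##|.  b11=0 t=4,i=17
  .#.#.|#  b10=1 t=0,i=14
  .#..#|.  b9=0 t=1,i=15
  .#...|.  b8=0 t=0,i=16
  ..###|#  b7=1 t=1,i=17
  ..##.|#  b6=1 t=0,i=1
  ..#.#|#  b5=1 t=1,i=12
  ..#..|.  b4=0 t=3,i=4
  ...##|#  b3=1 t=0,i=0
  ...#.|#  b2=1 t=1,i=11
  ....#|#  b1=1 t=1,i=10
  .....|#  b0=1 t=1,i=4
  bits 01110100000010111100010011101111 = 1946928367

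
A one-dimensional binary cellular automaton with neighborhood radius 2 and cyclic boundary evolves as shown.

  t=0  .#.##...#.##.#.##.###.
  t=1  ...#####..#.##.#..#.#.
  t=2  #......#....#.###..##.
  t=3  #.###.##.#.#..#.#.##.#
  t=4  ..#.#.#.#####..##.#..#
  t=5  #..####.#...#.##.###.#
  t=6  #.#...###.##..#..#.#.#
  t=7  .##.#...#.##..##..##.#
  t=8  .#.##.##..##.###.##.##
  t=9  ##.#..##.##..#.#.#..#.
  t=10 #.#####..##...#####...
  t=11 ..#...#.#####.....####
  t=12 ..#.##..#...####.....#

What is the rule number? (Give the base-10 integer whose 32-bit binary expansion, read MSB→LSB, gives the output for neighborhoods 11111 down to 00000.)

905647701

  ##### -> .   bit 31 = 0  t=1,i=5
  ####. -> .   bit 30 = 0  t=1,i=6
  ###.# -> #   bit 29 = 1  t=3,i=4
  ###.. -> #   bit 28 = 1  t=0,i=20
  ##.## -> .   bit 27 = 0  t=0,i=17
  ##.#. -> #   bit 26 = 1  t=0,i=12
  ##..# -> .   bit 25 = 0  t=0,i=21
  ##... -> #   bit 24 = 1  t=0,i=5
  #.### -> #   bit 23 = 1  t=0,i=18
  #.##. -> #   bit 22 = 1  t=0,i=3
  #.#.# -> #   bit 21 = 1  t=0,i=13
  #.#.. -> #   bit 20 = 1  t=1,i=15
  #..## -> #   bit 19 = 1  t=2,i=18
  #..#. -> .   bit 18 = 0  t=0,i=0
  #...# -> #   bit 17 = 1  t=0,i=6
  #.... -> #   bit 16 = 1  t=1,i=0
  .#### -> .   bit 15 = 0  t=1,i=4
  .###. -> .   bit 14 = 0  t=0,i=19
  .##.# -> .   bit 13 = 0  t=0,i=11
  .##.. -> #   bit 12 = 1  t=0,i=4
  .#.## -> .   bit 11 = 0  t=0,i=2
  .#.#. -> #   bit 10 = 1  t=1,i=19
  .#..# -> #   bit 9 = 1  t=1,i=16
  .#... -> .   bit 8 = 0  t=1,i=21
  ..### -> .   bit 7 = 0  t=1,i=3
  ..##. -> #   bit 6 = 1  t=2,i=19
  ..#.# -> .   bit 5 = 0  t=0,i=1
  ..#.. -> #   bit 4 = 1  t=2,i=7
  ...## -> .   bit 3 = 0  t=1,i=2
  ...#. -> #   bit 2 = 1  t=0,i=7
  ....# -> .   bit 1 = 0  t=1,i=1
  ..... -> #   bit 0 = 1  t=2,i=3
  bits 00110101111110110001011001010101 = 905647701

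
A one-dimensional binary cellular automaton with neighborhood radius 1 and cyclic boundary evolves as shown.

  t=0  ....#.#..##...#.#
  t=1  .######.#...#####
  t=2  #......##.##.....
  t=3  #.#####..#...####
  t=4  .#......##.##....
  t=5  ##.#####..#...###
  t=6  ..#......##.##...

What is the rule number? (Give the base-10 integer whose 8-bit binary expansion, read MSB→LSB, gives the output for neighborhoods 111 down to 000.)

  ### -> .   bit 7 = 0  t=1,i=2
  ##. -> .   bit 6 = 0  t=0,i=10
  #.# -> #   bit 5 = 1  t=0,i=5
  #.. -> .   bit 4 = 0  t=0,i=0
  .## -> .   bit 3 = 0  t=0,i=9
  .#. -> #   bit 2 = 1  t=0,i=4
  ..# -> #   bit 1 = 1  t=0,i=3
  ... -> #   bit 0 = 1  t=0,i=1
  bits 00100111 = 39

39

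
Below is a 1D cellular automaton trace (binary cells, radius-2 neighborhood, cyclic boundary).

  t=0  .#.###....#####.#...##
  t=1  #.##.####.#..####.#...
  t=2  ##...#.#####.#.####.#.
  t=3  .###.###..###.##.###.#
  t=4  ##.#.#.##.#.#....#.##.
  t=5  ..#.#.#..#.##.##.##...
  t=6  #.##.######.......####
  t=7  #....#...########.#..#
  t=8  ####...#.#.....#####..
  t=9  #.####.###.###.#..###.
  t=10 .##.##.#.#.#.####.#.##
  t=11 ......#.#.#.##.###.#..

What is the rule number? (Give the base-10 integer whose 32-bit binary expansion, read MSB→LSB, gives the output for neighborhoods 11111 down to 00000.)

2006392483

  nb #####: next=.  (t=0,i=12, bit31=0)
  nb ####.: next=#  (t=0,i=13, bit30=1)
  nb ###.#: next=#  (t=0,i=14, bit29=1)
  nb ###..: next=#  (t=0,i=5, bit28=1)
  nb ##.##: next=.  (t=1,i=4, bit27=0)
  nb ##.#.: next=#  (t=0,i=0, bit26=1)
  nb ##..#: next=#  (t=3,i=8, bit25=1)
  nb ##...: next=#  (t=0,i=6, bit24=1)
  nb #.###: next=#  (t=0,i=3, bit23=1)
  nb #.##.: next=.  (t=1,i=2, bit22=0)
  nb #.#.#: next=.  (t=0,i=1, bit21=0)
  nb #.#..: next=#  (t=0,i=16, bit20=1)
  nb #..##: next=.  (t=1,i=12, bit19=0)
  nb #..#.: next=#  (t=5,i=8, bit18=1)
  nb #...#: next=#  (t=0,i=18, bit17=1)
  nb #....: next=#  (t=0,i=7, bit16=1)
  nb .####: next=.  (t=0,i=11, bit15=0)
  nb .###.: next=.  (t=0,i=4, bit14=0)
  nb .##.#: next=.  (t=0,i=21, bit13=0)
  nb .##..: next=#  (t=2,i=1, bit12=1)
  nb .#.##: next=#  (t=0,i=2, bit11=1)
  nb .#.#.: next=#  (t=4,i=4, bit10=1)
  nb .#..#: next=#  (t=1,i=11, bit9=1)
  nb .#...: next=.  (t=0,i=17, bit8=0)
  nb ..###: next=#  (t=0,i=10, bit7=1)
  nb ..##.: next=.  (t=0,i=20, bit6=0)
  nb ..#.#: next=#  (t=1,i=0, bit5=1)
  nb ..#..: next=.  (t=7,i=5, bit4=0)
  nb ...##: next=.  (t=0,i=9, bit3=0)
  nb ...#.: next=.  (t=1,i=21, bit2=0)
  nb ....#: next=#  (t=0,i=8, bit1=1)
  nb .....: next=#  (t=5,i=21, bit0=1)
  bits 01110111100101110001111010100011 = 2006392483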